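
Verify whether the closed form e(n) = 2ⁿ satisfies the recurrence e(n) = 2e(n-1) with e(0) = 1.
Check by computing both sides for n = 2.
From the recurrence with e(0) = 1:
  e(0) = 1, e(1) = 2, e(2) = 4
  so the recurrence gives e(2) = 4.
From the proposed closed form e(n) = 2ⁿ:
  e(2) = 4.
Both sides give 4 at n = 2, and the initial condition(s) match, so the closed form is consistent.

Yes, the closed form is correct.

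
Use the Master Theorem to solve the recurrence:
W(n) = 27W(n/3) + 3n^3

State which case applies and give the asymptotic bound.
Master Theorem template: W(n) = a·W(n/b) + f(n).
Here: a=27, b=3, f(n)=3n^3
Compute log_b(a) = log_3(27) = 3.
f(n) = 3n^3 = Θ(n^3). Case 2: W(n) = Θ(n^3 log n).

Case 2: W(n) = Θ(n^3 log n)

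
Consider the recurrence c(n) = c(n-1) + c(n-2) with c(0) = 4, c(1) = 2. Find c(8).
Computing the sequence terms:
4, 2, 6, 8, 14, 22, 36, 58, 94

94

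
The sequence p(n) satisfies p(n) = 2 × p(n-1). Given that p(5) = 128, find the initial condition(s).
In general p(n) = 2ⁿ · p(0). At n = 5: p(0) = p(5) / 2^5 = 128 / 32 = 4.

p(0) = 4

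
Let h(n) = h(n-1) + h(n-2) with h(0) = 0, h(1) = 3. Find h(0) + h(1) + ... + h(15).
Computing the sequence terms: 0, 3, 3, 6, 9, 15, 24, 39, 63, 102, 165, 267, 432, 699, 1131, 1830
Adding these values together:

4788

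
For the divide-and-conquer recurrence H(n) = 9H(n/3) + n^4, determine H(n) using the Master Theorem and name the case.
Master Theorem template: H(n) = a·H(n/b) + f(n).
Here: a=9, b=3, f(n)=n^4
Compute log_b(a) = log_3(9) = 2.
f(n) = n^4 = Ω(n^(2+ε)) with ε = 2, and the regularity condition holds (a·f(n/b) = (a/b^4)·f(n) with a/b^4 = 3^-2 < 1). Case 3: H(n) = Θ(f(n)) = Θ(n^4).

Case 3: H(n) = Θ(n^4)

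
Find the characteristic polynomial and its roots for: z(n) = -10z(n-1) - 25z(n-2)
Substitute z(n) = rⁿ and divide through by rⁿ⁻²: r² + 10r + 25 = 0
Factor: (r + 5)² = 0, so r = -5 (double root).
General solution: z(n) = (A + Bn)·(-5)ⁿ

Characteristic: r² + 10r + 25 = 0, Roots: r = -5 (double root)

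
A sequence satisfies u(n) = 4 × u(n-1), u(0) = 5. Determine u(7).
Computing step by step:
u(0) = 5
u(1) = 4 × 5 = 20
u(2) = 4 × 20 = 80
u(3) = 4 × 80 = 320
u(4) = 4 × 320 = 1280
u(5) = 4 × 1280 = 5120
u(6) = 4 × 5120 = 20480
u(7) = 4 × 20480 = 81920

81920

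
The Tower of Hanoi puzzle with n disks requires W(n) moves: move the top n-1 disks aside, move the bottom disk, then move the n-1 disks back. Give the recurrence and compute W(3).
Moving n disks = move the top n-1 disks aside (W(n-1) moves) + move the largest disk (1 move) + move the n-1 disks back on top (W(n-1) moves), so W(n) = 2W(n-1) + 1, with W(1) = 1 (a single disk takes one move).
First terms: 1, 3, 7, … — each is one less than a power of 2. Indeed W(n) + 1 = 2(W(n-1) + 1) with W(1) + 1 = 2, so W(n) + 1 = 2ⁿ and W(n) = 2ⁿ - 1.
Hence W(3) = 2^3 - 1 = 8 - 1 = 7.

W(n) = 2W(n-1) + 1, W(1) = 1; W(3) = 7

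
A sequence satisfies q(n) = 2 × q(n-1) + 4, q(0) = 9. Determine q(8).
Computing step by step:
q(0) = 9
q(1) = 2 × 9 + 4 = 22
q(2) = 2 × 22 + 4 = 48
q(3) = 2 × 48 + 4 = 100
q(4) = 2 × 100 + 4 = 204
q(5) = 2 × 204 + 4 = 412
q(6) = 2 × 412 + 4 = 828
q(7) = 2 × 828 + 4 = 1660
q(8) = 2 × 1660 + 4 = 3324

3324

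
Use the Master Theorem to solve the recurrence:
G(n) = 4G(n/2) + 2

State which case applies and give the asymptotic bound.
Master Theorem template: G(n) = a·G(n/b) + f(n).
Here: a=4, b=2, f(n)=2
Compute log_b(a) = log_2(4) = 2.
f(n) = 2 = O(n^(2-ε)) with ε = 2. Case 1: G(n) = Θ(n^log_b(a)) = Θ(n^2).

Case 1: G(n) = Θ(n^2)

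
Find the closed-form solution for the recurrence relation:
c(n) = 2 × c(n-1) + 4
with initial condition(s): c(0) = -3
Recurrence: c(n) = 2 × c(n-1) + 4, initial: c(0) = -3.
Try c(n) = A·2ⁿ + C. Substituting: A·2ⁿ + C = 2(A·2ⁿ⁻¹ + C) + 4 = A·2ⁿ + 2C + 4, so C = 2C + 4, giving C = -4. Then c(0) = A - 4 = -3 gives A = 1.

c(n) = 2ⁿ - 4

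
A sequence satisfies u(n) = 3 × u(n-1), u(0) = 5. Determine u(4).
Computing step by step:
u(0) = 5
u(1) = 3 × 5 = 15
u(2) = 3 × 15 = 45
u(3) = 3 × 45 = 135
u(4) = 3 × 135 = 405

405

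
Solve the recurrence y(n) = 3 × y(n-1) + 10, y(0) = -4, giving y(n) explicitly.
Recurrence: y(n) = 3 × y(n-1) + 10, initial: y(0) = -4.
Try y(n) = A·3ⁿ + C. Substituting: A·3ⁿ + C = 3(A·3ⁿ⁻¹ + C) + 10 = A·3ⁿ + 3C + 10, so C = 3C + 10, giving C = -5. Then y(0) = A - 5 = -4 gives A = 1.

y(n) = 3ⁿ - 5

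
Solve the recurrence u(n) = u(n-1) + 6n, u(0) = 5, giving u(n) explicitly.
Recurrence: u(n) = u(n-1) + 6n, initial: u(0) = 5.
Telescoping: u(n) = u(0) + 6·Σᵢ₌₁ⁿ i = 5 + 6·n(n+1)/2.

u(n) = 6·n(n+1)/2 + 5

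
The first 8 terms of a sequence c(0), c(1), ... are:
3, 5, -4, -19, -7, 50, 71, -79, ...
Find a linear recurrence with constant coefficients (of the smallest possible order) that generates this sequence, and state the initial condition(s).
Look for the lowest-order linear relation among consecutive terms.
Observation: c(n) - 1·c(n-1) - (-3)·c(n-2) = 0 holds for the shown terms, and no order-1 relation c(n) = α·c(n-1) + β fits.
Check at n=3: 1·-4 + (-3)·5 = -19. ✓

c(n) = c(n-1) - 3c(n-2), c(0) = 3, c(1) = 5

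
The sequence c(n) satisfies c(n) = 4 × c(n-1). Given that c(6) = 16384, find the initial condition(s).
In general c(n) = 4ⁿ · c(0). At n = 6: c(0) = c(6) / 4^6 = 16384 / 4096 = 4.

c(0) = 4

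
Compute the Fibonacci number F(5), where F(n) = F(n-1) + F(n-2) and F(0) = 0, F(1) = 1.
Computing the sequence terms:
0, 1, 1, 2, 3, 5

5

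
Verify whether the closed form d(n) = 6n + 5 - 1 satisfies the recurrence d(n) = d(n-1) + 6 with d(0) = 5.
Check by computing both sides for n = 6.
From the recurrence with d(0) = 5:
  d(0) = 5, d(1) = 11, d(2) = 17, d(3) = 23, d(4) = 29, d(5) = 35, d(6) = 41
  so the recurrence gives d(6) = 41.
From the proposed closed form d(n) = 6n + 5 - 1:
  d(6) = 40.
The recurrence gives 41 but the closed form gives 40, so the closed form does not satisfy the recurrence.

No, the closed form is incorrect.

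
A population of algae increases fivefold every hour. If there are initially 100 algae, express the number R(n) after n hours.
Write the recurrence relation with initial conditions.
Each hour multiplies the count by 5, so the count after n hours depends only on the count after n-1 hours: R(n) = 5 × R(n-1). The starting count gives R(0) = 100.
Unrolling n times gives the closed form R(n) = 100 × 5ⁿ.

R(n) = 5 × R(n-1), R(0) = 100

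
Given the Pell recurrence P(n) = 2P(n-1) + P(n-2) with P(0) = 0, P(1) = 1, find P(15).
Computing the sequence terms:
0, 1, 2, 5, 12, 29, 70, 169, 408, 985, 2378, 5741, 13860, 33461, 80782, 195025

195025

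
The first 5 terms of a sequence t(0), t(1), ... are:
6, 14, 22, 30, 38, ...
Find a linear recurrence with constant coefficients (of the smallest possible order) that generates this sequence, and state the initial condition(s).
Look for the lowest-order linear relation among consecutive terms.
Observation: consecutive differences are constant (= 8).
Check at n=2: 1·14 + 8 = 22. ✓

t(n) = t(n-1) + 8, t(0) = 6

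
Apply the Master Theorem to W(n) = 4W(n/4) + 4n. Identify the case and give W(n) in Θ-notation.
Master Theorem template: W(n) = a·W(n/b) + f(n).
Here: a=4, b=4, f(n)=4n
Compute log_b(a) = log_4(4) = 1.
f(n) = 4n = Θ(n). Case 2: W(n) = Θ(n log n).

Case 2: W(n) = Θ(n log n)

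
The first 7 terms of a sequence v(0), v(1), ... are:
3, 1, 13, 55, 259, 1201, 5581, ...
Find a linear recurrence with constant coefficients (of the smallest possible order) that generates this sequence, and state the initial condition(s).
Look for the lowest-order linear relation among consecutive terms.
Observation: v(n) - 4·v(n-1) - (3)·v(n-2) = 0 holds for the shown terms, and no order-1 relation v(n) = α·v(n-1) + β fits.
Check at n=3: 4·13 + (3)·1 = 55. ✓

v(n) = 4v(n-1) + 3v(n-2), v(0) = 3, v(1) = 1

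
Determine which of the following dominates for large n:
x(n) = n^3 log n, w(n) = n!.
Comparing growth rates:
Growth-rate hierarchy: log n ≺ any polynomial ≺ any exponential cⁿ (c>1) ≺ n! ≺ nⁿ.
factorial dominates polynomial degree 3 (with log factor) asymptotically.

w(n) grows faster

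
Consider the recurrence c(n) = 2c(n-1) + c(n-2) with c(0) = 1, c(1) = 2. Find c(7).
Computing the sequence terms:
1, 2, 5, 12, 29, 70, 169, 408

408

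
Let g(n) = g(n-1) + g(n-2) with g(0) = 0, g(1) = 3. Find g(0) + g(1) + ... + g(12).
Computing the sequence terms: 0, 3, 3, 6, 9, 15, 24, 39, 63, 102, 165, 267, 432
Adding these values together:

1128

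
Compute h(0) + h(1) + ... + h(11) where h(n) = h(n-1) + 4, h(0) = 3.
Computing the sequence terms: 3, 7, 11, 15, 19, 23, 27, 31, 35, 39, 43, 47
Adding these values together:

300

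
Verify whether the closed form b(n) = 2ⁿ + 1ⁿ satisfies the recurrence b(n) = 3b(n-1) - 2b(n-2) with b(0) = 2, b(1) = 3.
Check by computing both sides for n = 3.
From the recurrence with b(0) = 2, b(1) = 3:
  b(0) = 2, b(1) = 3, b(2) = 5, b(3) = 9
  so the recurrence gives b(3) = 9.
From the proposed closed form b(n) = 2ⁿ + 1ⁿ:
  b(3) = 9.
Both sides give 9 at n = 3, and the initial condition(s) match, so the closed form is consistent.

Yes, the closed form is correct.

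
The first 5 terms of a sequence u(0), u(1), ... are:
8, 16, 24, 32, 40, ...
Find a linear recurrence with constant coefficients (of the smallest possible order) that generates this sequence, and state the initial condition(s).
Look for the lowest-order linear relation among consecutive terms.
Observation: consecutive differences are constant (= 8).
Check at n=2: 1·16 + 8 = 24. ✓

u(n) = u(n-1) + 8, u(0) = 8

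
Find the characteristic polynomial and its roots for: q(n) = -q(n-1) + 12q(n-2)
Substitute q(n) = rⁿ and divide through by rⁿ⁻²: r² + r - 12 = 0
Factor: (r + 4)(r - 3) = 0, so r = -4, 3.
General solution: q(n) = A·(-4)ⁿ + B·3ⁿ

Characteristic: r² + r - 12 = 0, Roots: r = -4, 3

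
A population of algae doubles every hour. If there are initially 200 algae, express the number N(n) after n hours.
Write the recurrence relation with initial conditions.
Each hour multiplies the count by 2, so the count after n hours depends only on the count after n-1 hours: N(n) = 2 × N(n-1). The starting count gives N(0) = 200.
Unrolling n times gives the closed form N(n) = 200 × 2ⁿ.

N(n) = 2 × N(n-1), N(0) = 200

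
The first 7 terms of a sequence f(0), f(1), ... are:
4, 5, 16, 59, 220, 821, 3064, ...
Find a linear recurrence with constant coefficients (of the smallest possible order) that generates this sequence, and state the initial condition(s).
Look for the lowest-order linear relation among consecutive terms.
Observation: f(n) - 4·f(n-1) - (-1)·f(n-2) = 0 holds for the shown terms, and no order-1 relation f(n) = α·f(n-1) + β fits.
Check at n=3: 4·16 + (-1)·5 = 59. ✓

f(n) = 4f(n-1) - f(n-2), f(0) = 4, f(1) = 5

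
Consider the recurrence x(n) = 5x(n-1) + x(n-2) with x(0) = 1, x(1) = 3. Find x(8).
Computing the sequence terms:
1, 3, 16, 83, 431, 2238, 11621, 60343, 313336

313336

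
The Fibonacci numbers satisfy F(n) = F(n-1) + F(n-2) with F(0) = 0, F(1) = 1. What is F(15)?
Computing the sequence terms:
0, 1, 1, 2, 3, 5, 8, 13, 21, 34, 55, 89, 144, 233, 377, 610

610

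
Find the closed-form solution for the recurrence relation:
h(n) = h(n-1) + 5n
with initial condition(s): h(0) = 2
Recurrence: h(n) = h(n-1) + 5n, initial: h(0) = 2.
Telescoping: h(n) = h(0) + 5·Σᵢ₌₁ⁿ i = 2 + 5·n(n+1)/2.

h(n) = 5·n(n+1)/2 + 2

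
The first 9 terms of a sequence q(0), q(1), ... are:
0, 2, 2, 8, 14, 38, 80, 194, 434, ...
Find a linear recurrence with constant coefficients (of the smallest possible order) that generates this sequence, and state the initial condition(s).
Look for the lowest-order linear relation among consecutive terms.
Observation: q(n) - 1·q(n-1) - (3)·q(n-2) = 0 holds for the shown terms, and no order-1 relation q(n) = α·q(n-1) + β fits.
Check at n=3: 1·2 + (3)·2 = 8. ✓

q(n) = q(n-1) + 3q(n-2), q(0) = 0, q(1) = 2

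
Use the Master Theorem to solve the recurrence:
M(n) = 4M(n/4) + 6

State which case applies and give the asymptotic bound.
Master Theorem template: M(n) = a·M(n/b) + f(n).
Here: a=4, b=4, f(n)=6
Compute log_b(a) = log_4(4) = 1.
f(n) = 6 = O(n^(1-ε)) with ε = 1. Case 1: M(n) = Θ(n^log_b(a)) = Θ(n).

Case 1: M(n) = Θ(n)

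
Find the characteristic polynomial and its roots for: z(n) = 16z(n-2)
Substitute z(n) = rⁿ and divide through by rⁿ⁻²: r² - 16 = 0
Factor: (r - 4)(r + 4) = 0, so r = 4, -4.
General solution: z(n) = A·4ⁿ + B·(-4)ⁿ

Characteristic: r² - 16 = 0, Roots: r = 4, -4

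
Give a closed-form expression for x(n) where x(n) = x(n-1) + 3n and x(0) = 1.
Recurrence: x(n) = x(n-1) + 3n, initial: x(0) = 1.
Telescoping: x(n) = x(0) + 3·Σᵢ₌₁ⁿ i = 1 + 3·n(n+1)/2.

x(n) = 3·n(n+1)/2 + 1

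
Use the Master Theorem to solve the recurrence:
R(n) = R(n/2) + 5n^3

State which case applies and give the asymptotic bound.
Master Theorem template: R(n) = a·R(n/b) + f(n).
Here: a=1, b=2, f(n)=5n^3
Compute log_b(a) = log_2(1) = 0.
f(n) = 5n^3 = Ω(n^(0+ε)) with ε = 3, and the regularity condition holds (a·f(n/b) = (a/b^3)·f(n) with a/b^3 = 2^-3 < 1). Case 3: R(n) = Θ(f(n)) = Θ(n^3).

Case 3: R(n) = Θ(n^3)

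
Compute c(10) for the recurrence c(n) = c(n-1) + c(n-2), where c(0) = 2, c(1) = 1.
Computing the sequence terms:
2, 1, 3, 4, 7, 11, 18, 29, 47, 76, 123

123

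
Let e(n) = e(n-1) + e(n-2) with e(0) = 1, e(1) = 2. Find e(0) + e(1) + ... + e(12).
Computing the sequence terms: 1, 2, 3, 5, 8, 13, 21, 34, 55, 89, 144, 233, 377
Adding these values together:

985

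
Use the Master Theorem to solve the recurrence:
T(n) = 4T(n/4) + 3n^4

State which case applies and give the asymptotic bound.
Master Theorem template: T(n) = a·T(n/b) + f(n).
Here: a=4, b=4, f(n)=3n^4
Compute log_b(a) = log_4(4) = 1.
f(n) = 3n^4 = Ω(n^(1+ε)) with ε = 3, and the regularity condition holds (a·f(n/b) = (a/b^4)·f(n) with a/b^4 = 4^-3 < 1). Case 3: T(n) = Θ(f(n)) = Θ(n^4).

Case 3: T(n) = Θ(n^4)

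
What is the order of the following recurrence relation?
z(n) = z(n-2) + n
The order is the largest lag k for which z(n-k) appears. Here the deepest term is z(n-2) (the n term is non-homogeneous and does not affect the order), so the order is 2.

Order 2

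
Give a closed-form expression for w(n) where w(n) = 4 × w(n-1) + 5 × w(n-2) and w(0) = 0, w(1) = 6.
Recurrence: w(n) = 4 × w(n-1) + 5 × w(n-2), initial: w(0) = 0, w(1) = 6.
Characteristic equation: r² - 4r - 5 = 0, which factors as (r - 5)(r + 1) = 0, so r = 5, -1. General solution w(n) = A·5ⁿ + B·(-1)ⁿ. From w(0) = 0: A + B = 0. From w(1) = 6: 5A - 1B = 6. Solving gives A = 1, B = -1.

w(n) = 5ⁿ - (-1)ⁿ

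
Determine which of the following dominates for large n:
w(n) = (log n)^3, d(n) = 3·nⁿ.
Comparing growth rates:
Growth-rate hierarchy: log n ≺ any polynomial ≺ any exponential cⁿ (c>1) ≺ n! ≺ nⁿ.
super-exponential nⁿ dominates polylogarithmic (log n)^3 asymptotically.

d(n) grows faster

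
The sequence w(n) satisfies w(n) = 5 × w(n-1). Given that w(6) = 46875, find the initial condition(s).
In general w(n) = 5ⁿ · w(0). At n = 6: w(0) = w(6) / 5^6 = 46875 / 15625 = 3.

w(0) = 3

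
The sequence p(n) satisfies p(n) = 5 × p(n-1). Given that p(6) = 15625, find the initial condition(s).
In general p(n) = 5ⁿ · p(0). At n = 6: p(0) = p(6) / 5^6 = 15625 / 15625 = 1.

p(0) = 1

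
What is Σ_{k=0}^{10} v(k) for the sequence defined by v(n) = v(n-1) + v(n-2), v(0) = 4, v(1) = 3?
Computing the sequence terms: 4, 3, 7, 10, 17, 27, 44, 71, 115, 186, 301
Adding these values together:

785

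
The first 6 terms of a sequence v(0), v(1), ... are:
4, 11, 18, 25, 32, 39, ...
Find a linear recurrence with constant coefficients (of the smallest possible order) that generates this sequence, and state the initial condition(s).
Look for the lowest-order linear relation among consecutive terms.
Observation: consecutive differences are constant (= 7).
Check at n=2: 1·11 + 7 = 18. ✓

v(n) = v(n-1) + 7, v(0) = 4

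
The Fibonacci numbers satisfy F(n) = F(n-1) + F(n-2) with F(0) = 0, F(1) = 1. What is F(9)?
Computing the sequence terms:
0, 1, 1, 2, 3, 5, 8, 13, 21, 34

34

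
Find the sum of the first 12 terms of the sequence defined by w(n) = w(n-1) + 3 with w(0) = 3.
Computing the sequence terms: 3, 6, 9, 12, 15, 18, 21, 24, 27, 30, 33, 36
Adding these values together:

234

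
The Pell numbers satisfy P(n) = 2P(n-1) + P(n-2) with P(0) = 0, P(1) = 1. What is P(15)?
Computing the sequence terms:
0, 1, 2, 5, 12, 29, 70, 169, 408, 985, 2378, 5741, 13860, 33461, 80782, 195025

195025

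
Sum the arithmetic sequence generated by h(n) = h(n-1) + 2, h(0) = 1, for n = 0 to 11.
Computing the sequence terms: 1, 3, 5, 7, 9, 11, 13, 15, 17, 19, 21, 23
Adding these values together:

144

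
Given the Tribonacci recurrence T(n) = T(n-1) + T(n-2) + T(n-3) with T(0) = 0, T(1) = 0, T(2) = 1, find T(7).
Computing the sequence terms:
0, 0, 1, 1, 2, 4, 7, 13

13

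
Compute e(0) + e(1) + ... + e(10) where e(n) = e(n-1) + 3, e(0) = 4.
Computing the sequence terms: 4, 7, 10, 13, 16, 19, 22, 25, 28, 31, 34
Adding these values together:

209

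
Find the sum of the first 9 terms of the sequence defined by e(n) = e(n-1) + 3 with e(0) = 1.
Computing the sequence terms: 1, 4, 7, 10, 13, 16, 19, 22, 25
Adding these values together:

117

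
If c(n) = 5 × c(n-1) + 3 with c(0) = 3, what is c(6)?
Computing step by step:
c(0) = 3
c(1) = 5 × 3 + 3 = 18
c(2) = 5 × 18 + 3 = 93
c(3) = 5 × 93 + 3 = 468
c(4) = 5 × 468 + 3 = 2343
c(5) = 5 × 2343 + 3 = 11718
c(6) = 5 × 11718 + 3 = 58593

58593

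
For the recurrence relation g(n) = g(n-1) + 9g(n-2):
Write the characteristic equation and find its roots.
Substitute g(n) = rⁿ and divide through by rⁿ⁻²: r² - r - 9 = 0
Discriminant: 1² + 4·9 = 37, not a perfect square, so by the quadratic formula r = (1 ± √37)/2.
General solution: g(n) = A·r₁ⁿ + B·r₂ⁿ where r₁,r₂ = (1 ± √37)/2

Characteristic: r² - r - 9 = 0, Roots: r = (1 ± √37)/2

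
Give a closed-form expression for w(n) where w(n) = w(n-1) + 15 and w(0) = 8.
Recurrence: w(n) = w(n-1) + 15, initial: w(0) = 8.
Each step adds 15, so w(n) = w(0) + 15n = 15n + 8.

w(n) = 15n + 8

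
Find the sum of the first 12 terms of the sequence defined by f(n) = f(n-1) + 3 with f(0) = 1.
Computing the sequence terms: 1, 4, 7, 10, 13, 16, 19, 22, 25, 28, 31, 34
Adding these values together:

210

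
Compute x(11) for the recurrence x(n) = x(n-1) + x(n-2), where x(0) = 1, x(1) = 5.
Computing the sequence terms:
1, 5, 6, 11, 17, 28, 45, 73, 118, 191, 309, 500

500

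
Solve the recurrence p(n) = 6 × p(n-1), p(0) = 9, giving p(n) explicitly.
Recurrence: p(n) = 6 × p(n-1), initial: p(0) = 9.
Each term is 6 times the previous, so this is geometric with ratio 6. After n steps: p(n) = p(0)·6ⁿ = 9·6ⁿ.

p(n) = 9·6ⁿ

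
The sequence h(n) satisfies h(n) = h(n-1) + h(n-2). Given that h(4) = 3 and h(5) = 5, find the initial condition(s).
Work backwards using h(k) = h(k+2) - h(k+1):
h(3) = h(5) - h(4) = 5 - 3 = 2
h(2) = h(4) - h(3) = 3 - 2 = 1
h(1) = h(3) - h(2) = 2 - 1 = 1
h(0) = h(2) - h(1) = 1 - 1 = 0

h(0) = 0, h(1) = 1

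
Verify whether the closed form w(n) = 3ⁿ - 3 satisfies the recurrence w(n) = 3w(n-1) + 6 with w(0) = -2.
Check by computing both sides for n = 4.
From the recurrence with w(0) = -2:
  w(0) = -2, w(1) = 0, w(2) = 6, w(3) = 24, w(4) = 78
  so the recurrence gives w(4) = 78.
From the proposed closed form w(n) = 3ⁿ - 3:
  w(4) = 78.
Both sides give 78 at n = 4, and the initial condition(s) match, so the closed form is consistent.

Yes, the closed form is correct.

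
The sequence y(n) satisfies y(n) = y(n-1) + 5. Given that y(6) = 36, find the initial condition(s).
y(6) = y(0) + 6·5, so y(0) = 36 - 30 = 6.

y(0) = 6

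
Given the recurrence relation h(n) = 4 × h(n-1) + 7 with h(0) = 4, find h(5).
Computing step by step:
h(0) = 4
h(1) = 4 × 4 + 7 = 23
h(2) = 4 × 23 + 7 = 99
h(3) = 4 × 99 + 7 = 403
h(4) = 4 × 403 + 7 = 1619
h(5) = 4 × 1619 + 7 = 6483

6483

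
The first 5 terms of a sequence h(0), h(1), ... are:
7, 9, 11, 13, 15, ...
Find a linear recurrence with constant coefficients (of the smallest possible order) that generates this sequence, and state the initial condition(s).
Look for the lowest-order linear relation among consecutive terms.
Observation: consecutive differences are constant (= 2).
Check at n=2: 1·9 + 2 = 11. ✓

h(n) = h(n-1) + 2, h(0) = 7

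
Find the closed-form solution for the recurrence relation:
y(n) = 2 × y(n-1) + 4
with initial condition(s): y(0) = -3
Recurrence: y(n) = 2 × y(n-1) + 4, initial: y(0) = -3.
Try y(n) = A·2ⁿ + C. Substituting: A·2ⁿ + C = 2(A·2ⁿ⁻¹ + C) + 4 = A·2ⁿ + 2C + 4, so C = 2C + 4, giving C = -4. Then y(0) = A - 4 = -3 gives A = 1.

y(n) = 2ⁿ - 4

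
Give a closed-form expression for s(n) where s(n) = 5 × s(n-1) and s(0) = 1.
Recurrence: s(n) = 5 × s(n-1), initial: s(0) = 1.
Each term is 5 times the previous, so this is geometric with ratio 5. After n steps: s(n) = s(0)·5ⁿ = 5ⁿ.

s(n) = 5ⁿ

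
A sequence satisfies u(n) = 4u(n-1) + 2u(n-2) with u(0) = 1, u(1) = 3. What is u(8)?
Computing the sequence terms:
1, 3, 14, 62, 276, 1228, 5464, 24312, 108176

108176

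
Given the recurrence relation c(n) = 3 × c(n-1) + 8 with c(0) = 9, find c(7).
Computing step by step:
c(0) = 9
c(1) = 3 × 9 + 8 = 35
c(2) = 3 × 35 + 8 = 113
c(3) = 3 × 113 + 8 = 347
c(4) = 3 × 347 + 8 = 1049
c(5) = 3 × 1049 + 8 = 3155
c(6) = 3 × 3155 + 8 = 9473
c(7) = 3 × 9473 + 8 = 28427

28427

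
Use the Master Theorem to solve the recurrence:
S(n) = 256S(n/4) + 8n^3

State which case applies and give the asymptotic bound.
Master Theorem template: S(n) = a·S(n/b) + f(n).
Here: a=256, b=4, f(n)=8n^3
Compute log_b(a) = log_4(256) = 4.
f(n) = 8n^3 = O(n^(4-ε)) with ε = 1. Case 1: S(n) = Θ(n^log_b(a)) = Θ(n^4).

Case 1: S(n) = Θ(n^4)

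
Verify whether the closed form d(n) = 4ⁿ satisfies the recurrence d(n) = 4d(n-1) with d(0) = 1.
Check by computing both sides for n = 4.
From the recurrence with d(0) = 1:
  d(0) = 1, d(1) = 4, d(2) = 16, d(3) = 64, d(4) = 256
  so the recurrence gives d(4) = 256.
From the proposed closed form d(n) = 4ⁿ:
  d(4) = 256.
Both sides give 256 at n = 4, and the initial condition(s) match, so the closed form is consistent.

Yes, the closed form is correct.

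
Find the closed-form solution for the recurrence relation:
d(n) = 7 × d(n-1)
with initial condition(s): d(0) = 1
Recurrence: d(n) = 7 × d(n-1), initial: d(0) = 1.
Each term is 7 times the previous, so this is geometric with ratio 7. After n steps: d(n) = d(0)·7ⁿ = 7ⁿ.

d(n) = 7ⁿ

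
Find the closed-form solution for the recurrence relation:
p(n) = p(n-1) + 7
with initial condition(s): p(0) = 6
Recurrence: p(n) = p(n-1) + 7, initial: p(0) = 6.
Each step adds 7, so p(n) = p(0) + 7n = 7n + 6.

p(n) = 7n + 6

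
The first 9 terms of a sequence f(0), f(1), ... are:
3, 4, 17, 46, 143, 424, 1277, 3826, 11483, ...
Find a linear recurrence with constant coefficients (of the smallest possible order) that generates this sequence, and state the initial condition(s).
Look for the lowest-order linear relation among consecutive terms.
Observation: f(n) - 2·f(n-1) - (3)·f(n-2) = 0 holds for the shown terms, and no order-1 relation f(n) = α·f(n-1) + β fits.
Check at n=3: 2·17 + (3)·4 = 46. ✓

f(n) = 2f(n-1) + 3f(n-2), f(0) = 3, f(1) = 4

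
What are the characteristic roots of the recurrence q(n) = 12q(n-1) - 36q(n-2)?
Substitute q(n) = rⁿ and divide through by rⁿ⁻²: r² - 12r + 36 = 0
Factor: (r - 6)² = 0, so r = 6 (double root).
General solution: q(n) = (A + Bn)·6ⁿ

Characteristic: r² - 12r + 36 = 0, Roots: r = 6 (double root)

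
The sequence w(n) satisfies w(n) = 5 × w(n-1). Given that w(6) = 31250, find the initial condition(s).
In general w(n) = 5ⁿ · w(0). At n = 6: w(0) = w(6) / 5^6 = 31250 / 15625 = 2.

w(0) = 2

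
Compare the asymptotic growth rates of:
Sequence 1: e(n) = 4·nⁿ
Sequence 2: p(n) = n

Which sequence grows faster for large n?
Comparing growth rates:
Growth-rate hierarchy: log n ≺ any polynomial ≺ any exponential cⁿ (c>1) ≺ n! ≺ nⁿ.
super-exponential nⁿ dominates polynomial degree 1 asymptotically.

e(n) grows faster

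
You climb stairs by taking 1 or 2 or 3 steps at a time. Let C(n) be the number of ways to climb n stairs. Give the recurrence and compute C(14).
Condition on the size of the last step (1 to 3): before it there were n-1, …, n-3 stairs climbed, and these cases are disjoint, so C(n) = C(n-1) + C(n-2) + C(n-3) (order-3 linear recurrence).
Initial conditions by direct count (compositions of i into parts ≤ 3): C(1) = 1; C(2) = 2; C(3) = 4.
Iterating the recurrence: C(4) = 7, C(5) = 13, C(6) = 24, C(7) = 44, C(8) = 81, C(9) = 149, C(10) = 274, C(11) = 504, C(12) = 927, C(13) = 1705, C(14) = 3136.

C(n) = C(n-1) + C(n-2) + C(n-3), C(1) = 1, C(2) = 2, C(3) = 4; C(14) = 3136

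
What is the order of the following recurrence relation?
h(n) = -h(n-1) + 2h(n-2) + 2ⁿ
The order is the largest lag k for which h(n-k) appears. Here the deepest term is h(n-2) (the 2ⁿ term is non-homogeneous and does not affect the order), so the order is 2.

Order 2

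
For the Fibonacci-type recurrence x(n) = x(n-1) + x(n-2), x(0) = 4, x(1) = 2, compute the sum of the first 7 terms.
Computing the sequence terms: 4, 2, 6, 8, 14, 22, 36
Adding these values together:

92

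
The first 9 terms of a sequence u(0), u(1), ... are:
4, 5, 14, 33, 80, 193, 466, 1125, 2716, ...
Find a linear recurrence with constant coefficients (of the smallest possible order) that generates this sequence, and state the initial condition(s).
Look for the lowest-order linear relation among consecutive terms.
Observation: u(n) - 2·u(n-1) - (1)·u(n-2) = 0 holds for the shown terms, and no order-1 relation u(n) = α·u(n-1) + β fits.
Check at n=3: 2·14 + (1)·5 = 33. ✓

u(n) = 2u(n-1) + u(n-2), u(0) = 4, u(1) = 5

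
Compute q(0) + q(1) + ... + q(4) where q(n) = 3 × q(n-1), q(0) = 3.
Computing the sequence terms: 3, 9, 27, 81, 243
Adding these values together:

363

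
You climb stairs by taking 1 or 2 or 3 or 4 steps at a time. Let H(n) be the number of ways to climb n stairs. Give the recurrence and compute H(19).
Condition on the size of the last step (1 to 4): before it there were n-1, …, n-4 stairs climbed, and these cases are disjoint, so H(n) = H(n-1) + H(n-2) + H(n-3) + H(n-4) (order-4 linear recurrence).
Initial conditions by direct count (compositions of i into parts ≤ 4): H(1) = 1; H(2) = 2; H(3) = 4; H(4) = 8.
Iterating the recurrence: H(5) = 15, H(6) = 29, H(7) = 56, H(8) = 108, H(9) = 208, H(10) = 401, H(11) = 773, H(12) = 1490, H(13) = 2872, H(14) = 5536, H(15) = 10671, H(16) = 20569, H(17) = 39648, H(18) = 76424, H(19) = 147312.

H(n) = H(n-1) + H(n-2) + H(n-3) + H(n-4), H(1) = 1, H(2) = 2, H(3) = 4, H(4) = 8; H(19) = 147312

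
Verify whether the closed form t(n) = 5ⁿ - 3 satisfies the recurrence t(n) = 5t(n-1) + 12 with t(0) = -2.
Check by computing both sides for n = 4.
From the recurrence with t(0) = -2:
  t(0) = -2, t(1) = 2, t(2) = 22, t(3) = 122, t(4) = 622
  so the recurrence gives t(4) = 622.
From the proposed closed form t(n) = 5ⁿ - 3:
  t(4) = 622.
Both sides give 622 at n = 4, and the initial condition(s) match, so the closed form is consistent.

Yes, the closed form is correct.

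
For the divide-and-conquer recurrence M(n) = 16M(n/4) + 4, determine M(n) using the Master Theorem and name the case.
Master Theorem template: M(n) = a·M(n/b) + f(n).
Here: a=16, b=4, f(n)=4
Compute log_b(a) = log_4(16) = 2.
f(n) = 4 = O(n^(2-ε)) with ε = 2. Case 1: M(n) = Θ(n^log_b(a)) = Θ(n^2).

Case 1: M(n) = Θ(n^2)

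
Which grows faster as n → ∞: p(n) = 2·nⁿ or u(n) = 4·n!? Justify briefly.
Comparing growth rates:
Growth-rate hierarchy: log n ≺ any polynomial ≺ any exponential cⁿ (c>1) ≺ n! ≺ nⁿ.
super-exponential nⁿ dominates factorial asymptotically.

p(n) grows faster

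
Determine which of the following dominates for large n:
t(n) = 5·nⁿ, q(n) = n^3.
Comparing growth rates:
Growth-rate hierarchy: log n ≺ any polynomial ≺ any exponential cⁿ (c>1) ≺ n! ≺ nⁿ.
super-exponential nⁿ dominates polynomial degree 3 asymptotically.

t(n) grows faster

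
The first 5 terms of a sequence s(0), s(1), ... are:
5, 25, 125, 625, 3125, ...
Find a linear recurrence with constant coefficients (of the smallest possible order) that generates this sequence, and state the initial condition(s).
Look for the lowest-order linear relation among consecutive terms.
Observation: each term is 5× the previous.
Check at n=2: 5·25 = 125. ✓

s(n) = 5 × s(n-1), s(0) = 5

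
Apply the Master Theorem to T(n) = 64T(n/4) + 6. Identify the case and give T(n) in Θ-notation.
Master Theorem template: T(n) = a·T(n/b) + f(n).
Here: a=64, b=4, f(n)=6
Compute log_b(a) = log_4(64) = 3.
f(n) = 6 = O(n^(3-ε)) with ε = 3. Case 1: T(n) = Θ(n^log_b(a)) = Θ(n^3).

Case 1: T(n) = Θ(n^3)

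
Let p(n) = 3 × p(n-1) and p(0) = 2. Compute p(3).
Computing step by step:
p(0) = 2
p(1) = 3 × 2 = 6
p(2) = 3 × 6 = 18
p(3) = 3 × 18 = 54

54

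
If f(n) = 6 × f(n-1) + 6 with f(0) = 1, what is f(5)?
Computing step by step:
f(0) = 1
f(1) = 6 × 1 + 6 = 12
f(2) = 6 × 12 + 6 = 78
f(3) = 6 × 78 + 6 = 474
f(4) = 6 × 474 + 6 = 2850
f(5) = 6 × 2850 + 6 = 17106

17106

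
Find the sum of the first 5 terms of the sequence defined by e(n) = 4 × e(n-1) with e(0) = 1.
Computing the sequence terms: 1, 4, 16, 64, 256
Adding these values together:

341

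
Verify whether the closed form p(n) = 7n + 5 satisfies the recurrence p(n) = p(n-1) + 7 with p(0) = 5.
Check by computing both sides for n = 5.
From the recurrence with p(0) = 5:
  p(0) = 5, p(1) = 12, p(2) = 19, p(3) = 26, p(4) = 33, p(5) = 40
  so the recurrence gives p(5) = 40.
From the proposed closed form p(n) = 7n + 5:
  p(5) = 40.
Both sides give 40 at n = 5, and the initial condition(s) match, so the closed form is consistent.

Yes, the closed form is correct.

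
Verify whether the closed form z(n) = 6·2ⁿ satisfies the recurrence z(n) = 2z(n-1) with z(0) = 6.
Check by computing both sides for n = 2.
From the recurrence with z(0) = 6:
  z(0) = 6, z(1) = 12, z(2) = 24
  so the recurrence gives z(2) = 24.
From the proposed closed form z(n) = 6·2ⁿ:
  z(2) = 24.
Both sides give 24 at n = 2, and the initial condition(s) match, so the closed form is consistent.

Yes, the closed form is correct.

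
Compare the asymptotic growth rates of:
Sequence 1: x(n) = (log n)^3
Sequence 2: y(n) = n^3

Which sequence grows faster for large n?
Comparing growth rates:
Growth-rate hierarchy: log n ≺ any polynomial ≺ any exponential cⁿ (c>1) ≺ n! ≺ nⁿ.
polynomial degree 3 dominates polylogarithmic (log n)^3 asymptotically.

y(n) grows faster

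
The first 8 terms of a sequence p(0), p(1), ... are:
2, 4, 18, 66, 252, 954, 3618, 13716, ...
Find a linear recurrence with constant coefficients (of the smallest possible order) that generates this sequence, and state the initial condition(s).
Look for the lowest-order linear relation among consecutive terms.
Observation: p(n) - 3·p(n-1) - (3)·p(n-2) = 0 holds for the shown terms, and no order-1 relation p(n) = α·p(n-1) + β fits.
Check at n=3: 3·18 + (3)·4 = 66. ✓

p(n) = 3p(n-1) + 3p(n-2), p(0) = 2, p(1) = 4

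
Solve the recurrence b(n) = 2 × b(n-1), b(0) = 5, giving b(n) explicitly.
Recurrence: b(n) = 2 × b(n-1), initial: b(0) = 5.
Each term is 2 times the previous, so this is geometric with ratio 2. After n steps: b(n) = b(0)·2ⁿ = 5·2ⁿ.

b(n) = 5·2ⁿ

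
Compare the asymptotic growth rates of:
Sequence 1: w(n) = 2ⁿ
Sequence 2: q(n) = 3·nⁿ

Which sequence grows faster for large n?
Comparing growth rates:
Growth-rate hierarchy: log n ≺ any polynomial ≺ any exponential cⁿ (c>1) ≺ n! ≺ nⁿ.
super-exponential nⁿ dominates exponential base 2 asymptotically.

q(n) grows faster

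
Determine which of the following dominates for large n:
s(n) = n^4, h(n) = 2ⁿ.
Comparing growth rates:
Growth-rate hierarchy: log n ≺ any polynomial ≺ any exponential cⁿ (c>1) ≺ n! ≺ nⁿ.
exponential base 2 dominates polynomial degree 4 asymptotically.

h(n) grows faster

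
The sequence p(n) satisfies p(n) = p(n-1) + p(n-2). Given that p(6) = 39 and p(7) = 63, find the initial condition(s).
Work backwards using p(k) = p(k+2) - p(k+1):
p(5) = p(7) - p(6) = 63 - 39 = 24
p(4) = p(6) - p(5) = 39 - 24 = 15
p(3) = p(5) - p(4) = 24 - 15 = 9
p(2) = p(4) - p(3) = 15 - 9 = 6
p(1) = p(3) - p(2) = 9 - 6 = 3
p(0) = p(2) - p(1) = 6 - 3 = 3

p(0) = 3, p(1) = 3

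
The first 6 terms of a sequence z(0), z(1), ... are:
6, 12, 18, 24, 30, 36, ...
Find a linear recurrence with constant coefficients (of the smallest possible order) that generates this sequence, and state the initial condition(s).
Look for the lowest-order linear relation among consecutive terms.
Observation: consecutive differences are constant (= 6).
Check at n=2: 1·12 + 6 = 18. ✓

z(n) = z(n-1) + 6, z(0) = 6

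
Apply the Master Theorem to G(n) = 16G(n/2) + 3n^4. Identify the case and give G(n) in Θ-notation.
Master Theorem template: G(n) = a·G(n/b) + f(n).
Here: a=16, b=2, f(n)=3n^4
Compute log_b(a) = log_2(16) = 4.
f(n) = 3n^4 = Θ(n^4). Case 2: G(n) = Θ(n^4 log n).

Case 2: G(n) = Θ(n^4 log n)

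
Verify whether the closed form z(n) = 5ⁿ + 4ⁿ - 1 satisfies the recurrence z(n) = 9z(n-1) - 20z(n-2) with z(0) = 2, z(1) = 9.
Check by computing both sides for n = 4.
From the recurrence with z(0) = 2, z(1) = 9:
  z(0) = 2, z(1) = 9, z(2) = 41, z(3) = 189, z(4) = 881
  so the recurrence gives z(4) = 881.
From the proposed closed form z(n) = 5ⁿ + 4ⁿ - 1:
  z(4) = 880.
The recurrence gives 881 but the closed form gives 880, so the closed form does not satisfy the recurrence.

No, the closed form is incorrect.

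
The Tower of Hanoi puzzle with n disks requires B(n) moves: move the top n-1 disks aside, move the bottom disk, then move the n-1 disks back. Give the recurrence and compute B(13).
Moving n disks = move the top n-1 disks aside (B(n-1) moves) + move the largest disk (1 move) + move the n-1 disks back on top (B(n-1) moves), so B(n) = 2B(n-1) + 1, with B(1) = 1 (a single disk takes one move).
First terms: 1, 3, 7, 15, 31, 63, … — each is one less than a power of 2. Indeed B(n) + 1 = 2(B(n-1) + 1) with B(1) + 1 = 2, so B(n) + 1 = 2ⁿ and B(n) = 2ⁿ - 1.
Hence B(13) = 2^13 - 1 = 8192 - 1 = 8191.

B(n) = 2B(n-1) + 1, B(1) = 1; B(13) = 8191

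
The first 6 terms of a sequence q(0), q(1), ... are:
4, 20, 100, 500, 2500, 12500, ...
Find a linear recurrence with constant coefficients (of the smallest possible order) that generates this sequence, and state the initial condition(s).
Look for the lowest-order linear relation among consecutive terms.
Observation: each term is 5× the previous.
Check at n=2: 5·20 = 100. ✓

q(n) = 5 × q(n-1), q(0) = 4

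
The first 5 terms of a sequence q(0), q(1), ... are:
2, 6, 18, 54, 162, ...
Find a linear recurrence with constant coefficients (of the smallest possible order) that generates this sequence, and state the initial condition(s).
Look for the lowest-order linear relation among consecutive terms.
Observation: each term is 3× the previous.
Check at n=2: 3·6 = 18. ✓

q(n) = 3 × q(n-1), q(0) = 2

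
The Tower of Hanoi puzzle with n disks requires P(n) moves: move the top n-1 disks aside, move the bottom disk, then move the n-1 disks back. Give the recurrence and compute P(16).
Moving n disks = move the top n-1 disks aside (P(n-1) moves) + move the largest disk (1 move) + move the n-1 disks back on top (P(n-1) moves), so P(n) = 2P(n-1) + 1, with P(1) = 1 (a single disk takes one move).
First terms: 1, 3, 7, 15, 31, 63, … — each is one less than a power of 2. Indeed P(n) + 1 = 2(P(n-1) + 1) with P(1) + 1 = 2, so P(n) + 1 = 2ⁿ and P(n) = 2ⁿ - 1.
Hence P(16) = 2^16 - 1 = 65536 - 1 = 65535.

P(n) = 2P(n-1) + 1, P(1) = 1; P(16) = 65535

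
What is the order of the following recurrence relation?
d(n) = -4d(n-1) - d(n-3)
The order is the largest lag k for which d(n-k) appears. Here the deepest term is d(n-3), so the order is 3.

Order 3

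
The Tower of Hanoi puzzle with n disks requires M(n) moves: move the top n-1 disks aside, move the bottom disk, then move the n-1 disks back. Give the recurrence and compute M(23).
Moving n disks = move the top n-1 disks aside (M(n-1) moves) + move the largest disk (1 move) + move the n-1 disks back on top (M(n-1) moves), so M(n) = 2M(n-1) + 1, with M(1) = 1 (a single disk takes one move).
First terms: 1, 3, 7, 15, 31, 63, … — each is one less than a power of 2. Indeed M(n) + 1 = 2(M(n-1) + 1) with M(1) + 1 = 2, so M(n) + 1 = 2ⁿ and M(n) = 2ⁿ - 1.
Hence M(23) = 2^23 - 1 = 8388608 - 1 = 8388607.

M(n) = 2M(n-1) + 1, M(1) = 1; M(23) = 8388607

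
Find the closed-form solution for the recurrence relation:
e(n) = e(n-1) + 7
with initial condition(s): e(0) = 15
Recurrence: e(n) = e(n-1) + 7, initial: e(0) = 15.
Each step adds 7, so e(n) = e(0) + 7n = 7n + 15.

e(n) = 7n + 15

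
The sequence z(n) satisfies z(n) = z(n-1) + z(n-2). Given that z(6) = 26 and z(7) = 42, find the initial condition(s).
Work backwards using z(k) = z(k+2) - z(k+1):
z(5) = z(7) - z(6) = 42 - 26 = 16
z(4) = z(6) - z(5) = 26 - 16 = 10
z(3) = z(5) - z(4) = 16 - 10 = 6
z(2) = z(4) - z(3) = 10 - 6 = 4
z(1) = z(3) - z(2) = 6 - 4 = 2
z(0) = z(2) - z(1) = 4 - 2 = 2

z(0) = 2, z(1) = 2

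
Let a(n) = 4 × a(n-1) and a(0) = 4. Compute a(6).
Computing step by step:
a(0) = 4
a(1) = 4 × 4 = 16
a(2) = 4 × 16 = 64
a(3) = 4 × 64 = 256
a(4) = 4 × 256 = 1024
a(5) = 4 × 1024 = 4096
a(6) = 4 × 4096 = 16384

16384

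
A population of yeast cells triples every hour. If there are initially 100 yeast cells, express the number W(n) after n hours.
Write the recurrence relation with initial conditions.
Each hour multiplies the count by 3, so the count after n hours depends only on the count after n-1 hours: W(n) = 3 × W(n-1). The starting count gives W(0) = 100.
Unrolling n times gives the closed form W(n) = 100 × 3ⁿ.

W(n) = 3 × W(n-1), W(0) = 100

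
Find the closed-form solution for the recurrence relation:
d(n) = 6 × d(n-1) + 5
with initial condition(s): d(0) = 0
Recurrence: d(n) = 6 × d(n-1) + 5, initial: d(0) = 0.
Try d(n) = A·6ⁿ + C. Substituting: A·6ⁿ + C = 6(A·6ⁿ⁻¹ + C) + 5 = A·6ⁿ + 6C + 5, so C = 6C + 5, giving C = -1. Then d(0) = A - 1 = 0 gives A = 1.

d(n) = 6ⁿ - 1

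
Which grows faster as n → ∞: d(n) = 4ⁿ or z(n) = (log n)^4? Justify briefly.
Comparing growth rates:
Growth-rate hierarchy: log n ≺ any polynomial ≺ any exponential cⁿ (c>1) ≺ n! ≺ nⁿ.
exponential base 4 dominates polylogarithmic (log n)^4 asymptotically.

d(n) grows faster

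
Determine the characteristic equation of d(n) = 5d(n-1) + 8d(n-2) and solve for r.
Substitute d(n) = rⁿ and divide through by rⁿ⁻²: r² - 5r - 8 = 0
Discriminant: 5² + 4·8 = 57, not a perfect square, so by the quadratic formula r = (5 ± √57)/2.
General solution: d(n) = A·r₁ⁿ + B·r₂ⁿ where r₁,r₂ = (5 ± √57)/2

Characteristic: r² - 5r - 8 = 0, Roots: r = (5 ± √57)/2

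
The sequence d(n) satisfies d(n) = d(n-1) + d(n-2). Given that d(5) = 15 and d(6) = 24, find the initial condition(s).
Work backwards using d(k) = d(k+2) - d(k+1):
d(4) = d(6) - d(5) = 24 - 15 = 9
d(3) = d(5) - d(4) = 15 - 9 = 6
d(2) = d(4) - d(3) = 9 - 6 = 3
d(1) = d(3) - d(2) = 6 - 3 = 3
d(0) = d(2) - d(1) = 3 - 3 = 0

d(0) = 0, d(1) = 3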